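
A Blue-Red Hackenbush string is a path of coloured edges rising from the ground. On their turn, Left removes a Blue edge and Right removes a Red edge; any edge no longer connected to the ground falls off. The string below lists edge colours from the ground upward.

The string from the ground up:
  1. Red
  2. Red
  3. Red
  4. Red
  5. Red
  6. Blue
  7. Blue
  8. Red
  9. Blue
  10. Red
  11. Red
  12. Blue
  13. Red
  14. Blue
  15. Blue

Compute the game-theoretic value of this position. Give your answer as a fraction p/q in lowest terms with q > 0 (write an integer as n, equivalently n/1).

-4457/1024

Build g(s[:k]) for k = 1..15, string s = Red Red Red Red Red Blue Blue Red Blue Red Red Blue Red Blue Blue.
g(R) = { — | 0 } → -1
g(RR) = { — | -1 0 } → -2
g(RRR) = { — | -2 -1 0 } → -3
g(RRRR) = { — | -3 -2 -1 0 } → -4
g(RRRRR) = { — | -4 -3 -2 -1 0 } → -5
g(RRRRRB) = { -5 | -4 -3 -2 -1 0 } → -9/2
g(RRRRRBB) = { -5 -9/2 | -4 -3 -2 -1 0 } → -17/4
g(RRRRRBBR) = { -5 -9/2 | -17/4 -4 -3 -2 -1 0 } → -35/8
g(RRRRRBBRB) = { -5 -9/2 -35/8 | -17/4 -4 -3 -2 -1 0 } → -69/16
g(RRRRRBBRBR) = { -5 -9/2 -35/8 | -69/16 -17/4 -4 -3 -2 -1 0 } → -139/32
g(RRRRRBBRBRR) = { -5 -9/2 -35/8 | -139/32 -69/16 -17/4 -4 -3 -2 -1 0 } → -279/64
g(RRRRRBBRBRRB) = { -5 -9/2 -35/8 -279/64 | -139/32 -69/16 -17/4 -4 -3 -2 -1 0 } → -557/128
g(RRRRRBBRBRRBR) = { -5 -9/2 -35/8 -279/64 | -557/128 -139/32 -69/16 -17/4 -4 -3 -2 -1 0 } → -1115/256
g(RRRRRBBRBRRBRB) = { -5 -9/2 -35/8 -279/64 -1115/256 | -557/128 -139/32 -69/16 -17/4 -4 -3 -2 -1 0 } → -2229/512
g(RRRRRBBRBRRBRBB) = { -5 -9/2 -35/8 -279/64 -1115/256 -2229/512 | -557/128 -139/32 -69/16 -17/4 -4 -3 -2 -1 0 } → -4457/1024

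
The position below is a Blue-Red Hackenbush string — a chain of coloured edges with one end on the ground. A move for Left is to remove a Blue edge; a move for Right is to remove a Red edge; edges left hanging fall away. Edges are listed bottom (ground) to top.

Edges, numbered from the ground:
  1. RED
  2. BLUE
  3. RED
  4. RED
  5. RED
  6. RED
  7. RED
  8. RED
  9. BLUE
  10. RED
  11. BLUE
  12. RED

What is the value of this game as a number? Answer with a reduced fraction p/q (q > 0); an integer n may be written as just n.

R: Left { · }, Right { 0 } = simplest -1
RB: Left { -1 }, Right { 0 } = simplest -1/2
RBR: Left { -1 }, Right { -1/2, 0 } = simplest -3/4
RBRR: Left { -1 }, Right { -3/4, -1/2, 0 } = simplest -7/8
RBRRR: Left { -1 }, Right { -7/8, -3/4, -1/2, 0 } = simplest -15/16
RBRRRR: Left { -1 }, Right { -15/16, -7/8, -3/4, -1/2, 0 } = simplest -31/32
RBRRRRR: Left { -1 }, Right { -31/32, -15/16, -7/8, -3/4, -1/2, 0 } = simplest -63/64
RBRRRRRR: Left { -1 }, Right { -63/64, -31/32, -15/16, -7/8, -3/4, -1/2, 0 } = simplest -127/128
RBRRRRRRB: Left { -1, -127/128 }, Right { -63/64, -31/32, -15/16, -7/8, -3/4, -1/2, 0 } = simplest -253/256
RBRRRRRRBR: Left { -1, -127/128 }, Right { -253/256, -63/64, -31/32, -15/16, -7/8, -3/4, -1/2, 0 } = simplest -507/512
RBRRRRRRBRB: Left { -1, -127/128, -507/512 }, Right { -253/256, -63/64, -31/32, -15/16, -7/8, -3/4, -1/2, 0 } = simplest -1013/1024
RBRRRRRRBRBR: Left { -1, -127/128, -507/512 }, Right { -1013/1024, -253/256, -63/64, -31/32, -15/16, -7/8, -3/4, -1/2, 0 } = simplest -2027/2048

-2027/2048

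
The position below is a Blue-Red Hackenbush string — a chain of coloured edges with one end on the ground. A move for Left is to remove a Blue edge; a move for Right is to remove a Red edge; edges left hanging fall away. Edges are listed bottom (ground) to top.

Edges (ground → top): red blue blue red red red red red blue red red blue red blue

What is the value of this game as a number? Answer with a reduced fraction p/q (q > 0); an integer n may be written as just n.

Recurse on prefixes of the 14-edge string red blue blue red red red red red blue red red blue red blue:
1 of 14 · r · max L −∞ · min R 0 ⇒ -1
2 of 14 · rb · max L -1 · min R 0 ⇒ -1/2
3 of 14 · rbb · max L -1/2 · min R 0 ⇒ -1/4
4 of 14 · rbbr · max L -1/2 · min R -1/4 ⇒ -3/8
5 of 14 · rbbrr · max L -1/2 · min R -3/8 ⇒ -7/16
6 of 14 · rbbrrr · max L -1/2 · min R -7/16 ⇒ -15/32
7 of 14 · rbbrrrr · max L -1/2 · min R -15/32 ⇒ -31/64
8 of 14 · rbbrrrrr · max L -1/2 · min R -31/64 ⇒ -63/128
9 of 14 · rbbrrrrrb · max L -63/128 · min R -31/64 ⇒ -125/256
10 of 14 · rbbrrrrrbr · max L -63/128 · min R -125/256 ⇒ -251/512
11 of 14 · rbbrrrrrbrr · max L -63/128 · min R -251/512 ⇒ -503/1024
12 of 14 · rbbrrrrrbrrb · max L -503/1024 · min R -251/512 ⇒ -1005/2048
13 of 14 · rbbrrrrrbrrbr · max L -503/1024 · min R -1005/2048 ⇒ -2011/4096
14 of 14 · rbbrrrrrbrrbrb · max L -2011/4096 · min R -1005/2048 ⇒ -4021/8192

-4021/8192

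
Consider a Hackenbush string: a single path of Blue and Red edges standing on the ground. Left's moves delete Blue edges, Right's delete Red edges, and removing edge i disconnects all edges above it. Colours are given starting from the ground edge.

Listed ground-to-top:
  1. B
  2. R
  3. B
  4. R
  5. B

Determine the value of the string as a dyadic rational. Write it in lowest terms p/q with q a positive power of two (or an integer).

value_1 [B]  L=[0]  R=[(no moves)]  -> 1
value_2 [BR]  L=[0]  R=[1]  -> 1/2
value_3 [BRB]  L=[0,1/2]  R=[1]  -> 3/4
value_4 [BRBR]  L=[0,1/2]  R=[3/4,1]  -> 5/8
value_5 [BRBRB]  L=[0,1/2,5/8]  R=[3/4,1]  -> 11/16

11/16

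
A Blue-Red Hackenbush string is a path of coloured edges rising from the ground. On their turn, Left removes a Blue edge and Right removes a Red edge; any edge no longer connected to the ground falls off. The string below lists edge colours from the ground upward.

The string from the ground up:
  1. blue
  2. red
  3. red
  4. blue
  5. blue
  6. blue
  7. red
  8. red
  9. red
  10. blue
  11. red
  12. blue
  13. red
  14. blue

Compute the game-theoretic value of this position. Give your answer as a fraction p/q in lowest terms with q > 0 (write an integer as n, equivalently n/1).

Prefix values for blue red red blue blue blue red red red blue red blue red blue via {L|R} + simplicity:
step 1: add blue to get b; options L={ 0 } R={  } so 1
step 2: add red to get br; options L={ 0 } R={ 1 } so 1/2
step 3: add red to get brr; options L={ 0 } R={ 1/2,1 } so 1/4
step 4: add blue to get brrb; options L={ 0,1/4 } R={ 1/2,1 } so 3/8
step 5: add blue to get brrbb; options L={ 0,1/4,3/8 } R={ 1/2,1 } so 7/16
step 6: add blue to get brrbbb; options L={ 0,1/4,3/8,7/16 } R={ 1/2,1 } so 15/32
step 7: add red to get brrbbbr; options L={ 0,1/4,3/8,7/16 } R={ 15/32,1/2,1 } so 29/64
step 8: add red to get brrbbbrr; options L={ 0,1/4,3/8,7/16 } R={ 29/64,15/32,1/2,1 } so 57/128
step 9: add red to get brrbbbrrr; options L={ 0,1/4,3/8,7/16 } R={ 57/128,29/64,15/32,1/2,1 } so 113/256
step 10: add blue to get brrbbbrrrb; options L={ 0,1/4,3/8,7/16,113/256 } R={ 57/128,29/64,15/32,1/2,1 } so 227/512
step 11: add red to get brrbbbrrrbr; options L={ 0,1/4,3/8,7/16,113/256 } R={ 227/512,57/128,29/64,15/32,1/2,1 } so 453/1024
step 12: add blue to get brrbbbrrrbrb; options L={ 0,1/4,3/8,7/16,113/256,453/1024 } R={ 227/512,57/128,29/64,15/32,1/2,1 } so 907/2048
step 13: add red to get brrbbbrrrbrbr; options L={ 0,1/4,3/8,7/16,113/256,453/1024 } R={ 907/2048,227/512,57/128,29/64,15/32,1/2,1 } so 1813/4096
step 14: add blue to get brrbbbrrrbrbrb; options L={ 0,1/4,3/8,7/16,113/256,453/1024,1813/4096 } R={ 907/2048,227/512,57/128,29/64,15/32,1/2,1 } so 3627/8192

3627/8192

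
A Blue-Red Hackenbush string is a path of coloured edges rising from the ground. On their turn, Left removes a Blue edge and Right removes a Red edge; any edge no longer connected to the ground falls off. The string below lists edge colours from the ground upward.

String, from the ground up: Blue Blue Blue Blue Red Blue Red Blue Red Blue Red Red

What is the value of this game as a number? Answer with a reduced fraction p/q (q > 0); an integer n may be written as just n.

937/256

Build g(s[:k]) for k = 1..12, string s = Blue Blue Blue Blue Red Blue Red Blue Red Blue Red Red.
step 1: add Blue to get B; options L={ 0 } R={ — } so 1
step 2: add Blue to get BB; options L={ 0 1 } R={ — } so 2
step 3: add Blue to get BBB; options L={ 0 1 2 } R={ — } so 3
step 4: add Blue to get BBBB; options L={ 0 1 2 3 } R={ — } so 4
step 5: add Red to get BBBBR; options L={ 0 1 2 3 } R={ 4 } so 7/2
step 6: add Blue to get BBBBRB; options L={ 0 1 2 3 7/2 } R={ 4 } so 15/4
step 7: add Red to get BBBBRBR; options L={ 0 1 2 3 7/2 } R={ 15/4 4 } so 29/8
step 8: add Blue to get BBBBRBRB; options L={ 0 1 2 3 7/2 29/8 } R={ 15/4 4 } so 59/16
step 9: add Red to get BBBBRBRBR; options L={ 0 1 2 3 7/2 29/8 } R={ 59/16 15/4 4 } so 117/32
step 10: add Blue to get BBBBRBRBRB; options L={ 0 1 2 3 7/2 29/8 117/32 } R={ 59/16 15/4 4 } so 235/64
step 11: add Red to get BBBBRBRBRBR; options L={ 0 1 2 3 7/2 29/8 117/32 } R={ 235/64 59/16 15/4 4 } so 469/128
step 12: add Red to get BBBBRBRBRBRR; options L={ 0 1 2 3 7/2 29/8 117/32 } R={ 469/128 235/64 59/16 15/4 4 } so 937/256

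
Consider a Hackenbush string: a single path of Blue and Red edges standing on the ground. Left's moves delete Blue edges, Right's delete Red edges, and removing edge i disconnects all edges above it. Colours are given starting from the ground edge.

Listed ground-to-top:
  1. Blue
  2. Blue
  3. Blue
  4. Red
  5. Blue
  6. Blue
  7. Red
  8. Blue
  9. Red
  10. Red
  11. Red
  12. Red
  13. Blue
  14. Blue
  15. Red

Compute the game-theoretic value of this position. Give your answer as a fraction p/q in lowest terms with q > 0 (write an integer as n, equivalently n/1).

11533/4096

Build v(s[:k]) for k = 1..15, string s = Blue Blue Blue Red Blue Blue Red Blue Red Red Red Red Blue Blue Red.
v(B) = { 0 |  } => 1
v(BB) = { 0 1 |  } => 2
v(BBB) = { 0 1 2 |  } => 3
v(BBBR) = { 0 1 2 | 3 } => 5/2
v(BBBRB) = { 0 1 2 5/2 | 3 } => 11/4
v(BBBRBB) = { 0 1 2 5/2 11/4 | 3 } => 23/8
v(BBBRBBR) = { 0 1 2 5/2 11/4 | 23/8 3 } => 45/16
v(BBBRBBRB) = { 0 1 2 5/2 11/4 45/16 | 23/8 3 } => 91/32
v(BBBRBBRBR) = { 0 1 2 5/2 11/4 45/16 | 91/32 23/8 3 } => 181/64
v(BBBRBBRBRR) = { 0 1 2 5/2 11/4 45/16 | 181/64 91/32 23/8 3 } => 361/128
v(BBBRBBRBRRR) = { 0 1 2 5/2 11/4 45/16 | 361/128 181/64 91/32 23/8 3 } => 721/256
v(BBBRBBRBRRRR) = { 0 1 2 5/2 11/4 45/16 | 721/256 361/128 181/64 91/32 23/8 3 } => 1441/512
v(BBBRBBRBRRRRB) = { 0 1 2 5/2 11/4 45/16 1441/512 | 721/256 361/128 181/64 91/32 23/8 3 } => 2883/1024
v(BBBRBBRBRRRRBB) = { 0 1 2 5/2 11/4 45/16 1441/512 2883/1024 | 721/256 361/128 181/64 91/32 23/8 3 } => 5767/2048
v(BBBRBBRBRRRRBBR) = { 0 1 2 5/2 11/4 45/16 1441/512 2883/1024 | 5767/2048 721/256 361/128 181/64 91/32 23/8 3 } => 11533/4096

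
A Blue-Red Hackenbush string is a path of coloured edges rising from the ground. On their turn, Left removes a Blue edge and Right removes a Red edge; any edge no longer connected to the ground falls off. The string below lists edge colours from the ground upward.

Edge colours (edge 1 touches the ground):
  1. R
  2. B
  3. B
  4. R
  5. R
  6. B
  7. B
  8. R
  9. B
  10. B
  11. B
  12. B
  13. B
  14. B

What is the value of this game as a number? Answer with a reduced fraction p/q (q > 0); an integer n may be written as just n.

Prefix values for R B B R R B B R B B B B B B via {L|R} + simplicity:
step 1: add R to get R; options L={ · } R={ 0 } = -1
step 2: add B to get RB; options L={ -1 } R={ 0 } = -1/2
step 3: add B to get RBB; options L={ -1,-1/2 } R={ 0 } = -1/4
step 4: add R to get RBBR; options L={ -1,-1/2 } R={ -1/4,0 } = -3/8
step 5: add R to get RBBRR; options L={ -1,-1/2 } R={ -3/8,-1/4,0 } = -7/16
step 6: add B to get RBBRRB; options L={ -1,-1/2,-7/16 } R={ -3/8,-1/4,0 } = -13/32
step 7: add B to get RBBRRBB; options L={ -1,-1/2,-7/16,-13/32 } R={ -3/8,-1/4,0 } = -25/64
step 8: add R to get RBBRRBBR; options L={ -1,-1/2,-7/16,-13/32 } R={ -25/64,-3/8,-1/4,0 } = -51/128
step 9: add B to get RBBRRBBRB; options L={ -1,-1/2,-7/16,-13/32,-51/128 } R={ -25/64,-3/8,-1/4,0 } = -101/256
step 10: add B to get RBBRRBBRBB; options L={ -1,-1/2,-7/16,-13/32,-51/128,-101/256 } R={ -25/64,-3/8,-1/4,0 } = -201/512
step 11: add B to get RBBRRBBRBBB; options L={ -1,-1/2,-7/16,-13/32,-51/128,-101/256,-201/512 } R={ -25/64,-3/8,-1/4,0 } = -401/1024
step 12: add B to get RBBRRBBRBBBB; options L={ -1,-1/2,-7/16,-13/32,-51/128,-101/256,-201/512,-401/1024 } R={ -25/64,-3/8,-1/4,0 } = -801/2048
step 13: add B to get RBBRRBBRBBBBB; options L={ -1,-1/2,-7/16,-13/32,-51/128,-101/256,-201/512,-401/1024,-801/2048 } R={ -25/64,-3/8,-1/4,0 } = -1601/4096
step 14: add B to get RBBRRBBRBBBBBB; options L={ -1,-1/2,-7/16,-13/32,-51/128,-101/256,-201/512,-401/1024,-801/2048,-1601/4096 } R={ -25/64,-3/8,-1/4,0 } = -3201/8192

-3201/8192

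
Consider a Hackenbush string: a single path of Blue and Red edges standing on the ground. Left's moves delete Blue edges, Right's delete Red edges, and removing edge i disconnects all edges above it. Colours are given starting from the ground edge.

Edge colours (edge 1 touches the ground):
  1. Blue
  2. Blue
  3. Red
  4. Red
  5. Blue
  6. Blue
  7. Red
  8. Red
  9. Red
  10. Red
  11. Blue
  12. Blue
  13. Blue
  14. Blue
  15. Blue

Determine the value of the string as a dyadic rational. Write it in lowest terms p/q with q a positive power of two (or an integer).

11327/8192

B: Left { 0 }, Right { ∅ } gives simplest 1
BB: Left { 0 1 }, Right { ∅ } gives simplest 2
BBR: Left { 0 1 }, Right { 2 } gives simplest 3/2
BBRR: Left { 0 1 }, Right { 3/2 2 } gives simplest 5/4
BBRRB: Left { 0 1 5/4 }, Right { 3/2 2 } gives simplest 11/8
BBRRBB: Left { 0 1 5/4 11/8 }, Right { 3/2 2 } gives simplest 23/16
BBRRBBR: Left { 0 1 5/4 11/8 }, Right { 23/16 3/2 2 } gives simplest 45/32
BBRRBBRR: Left { 0 1 5/4 11/8 }, Right { 45/32 23/16 3/2 2 } gives simplest 89/64
BBRRBBRRR: Left { 0 1 5/4 11/8 }, Right { 89/64 45/32 23/16 3/2 2 } gives simplest 177/128
BBRRBBRRRR: Left { 0 1 5/4 11/8 }, Right { 177/128 89/64 45/32 23/16 3/2 2 } gives simplest 353/256
BBRRBBRRRRB: Left { 0 1 5/4 11/8 353/256 }, Right { 177/128 89/64 45/32 23/16 3/2 2 } gives simplest 707/512
BBRRBBRRRRBB: Left { 0 1 5/4 11/8 353/256 707/512 }, Right { 177/128 89/64 45/32 23/16 3/2 2 } gives simplest 1415/1024
BBRRBBRRRRBBB: Left { 0 1 5/4 11/8 353/256 707/512 1415/1024 }, Right { 177/128 89/64 45/32 23/16 3/2 2 } gives simplest 2831/2048
BBRRBBRRRRBBBB: Left { 0 1 5/4 11/8 353/256 707/512 1415/1024 2831/2048 }, Right { 177/128 89/64 45/32 23/16 3/2 2 } gives simplest 5663/4096
BBRRBBRRRRBBBBB: Left { 0 1 5/4 11/8 353/256 707/512 1415/1024 2831/2048 5663/4096 }, Right { 177/128 89/64 45/32 23/16 3/2 2 } gives simplest 11327/8192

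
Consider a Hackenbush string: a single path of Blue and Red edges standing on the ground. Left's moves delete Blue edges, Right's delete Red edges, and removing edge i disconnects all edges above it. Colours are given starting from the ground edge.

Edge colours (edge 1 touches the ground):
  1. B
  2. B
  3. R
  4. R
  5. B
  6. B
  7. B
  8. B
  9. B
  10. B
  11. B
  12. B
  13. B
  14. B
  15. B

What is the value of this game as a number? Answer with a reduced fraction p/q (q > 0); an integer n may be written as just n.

12287/8192

edge 1 of 15 (B): { 0 | — } gives 1
edge 2 of 15 (B): { 0,1 | — } gives 2
edge 3 of 15 (R): { 0,1 | 2 } gives 3/2
edge 4 of 15 (R): { 0,1 | 3/2,2 } gives 5/4
edge 5 of 15 (B): { 0,1,5/4 | 3/2,2 } gives 11/8
edge 6 of 15 (B): { 0,1,5/4,11/8 | 3/2,2 } gives 23/16
edge 7 of 15 (B): { 0,1,5/4,11/8,23/16 | 3/2,2 } gives 47/32
edge 8 of 15 (B): { 0,1,5/4,11/8,23/16,47/32 | 3/2,2 } gives 95/64
edge 9 of 15 (B): { 0,1,5/4,11/8,23/16,47/32,95/64 | 3/2,2 } gives 191/128
edge 10 of 15 (B): { 0,1,5/4,11/8,23/16,47/32,95/64,191/128 | 3/2,2 } gives 383/256
edge 11 of 15 (B): { 0,1,5/4,11/8,23/16,47/32,95/64,191/128,383/256 | 3/2,2 } gives 767/512
edge 12 of 15 (B): { 0,1,5/4,11/8,23/16,47/32,95/64,191/128,383/256,767/512 | 3/2,2 } gives 1535/1024
edge 13 of 15 (B): { 0,1,5/4,11/8,23/16,47/32,95/64,191/128,383/256,767/512,1535/1024 | 3/2,2 } gives 3071/2048
edge 14 of 15 (B): { 0,1,5/4,11/8,23/16,47/32,95/64,191/128,383/256,767/512,1535/1024,3071/2048 | 3/2,2 } gives 6143/4096
edge 15 of 15 (B): { 0,1,5/4,11/8,23/16,47/32,95/64,191/128,383/256,767/512,1535/1024,3071/2048,6143/4096 | 3/2,2 } gives 12287/8192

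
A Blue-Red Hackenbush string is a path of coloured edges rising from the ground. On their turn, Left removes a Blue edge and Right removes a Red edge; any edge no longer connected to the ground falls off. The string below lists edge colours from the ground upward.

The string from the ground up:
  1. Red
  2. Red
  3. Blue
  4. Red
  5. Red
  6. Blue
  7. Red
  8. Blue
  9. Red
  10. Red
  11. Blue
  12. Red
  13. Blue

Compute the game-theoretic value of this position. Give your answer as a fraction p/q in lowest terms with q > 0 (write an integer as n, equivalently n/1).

-3765/2048

Prefix values for Red Red Blue Red Red Blue Red Blue Red Red Blue Red Blue via {L|R} + simplicity:
g_1 [R]  L=[(no moves)]  R=[0]  gives -1
g_2 [RR]  L=[(no moves)]  R=[-1,0]  gives -2
g_3 [RRB]  L=[-2]  R=[-1,0]  gives -3/2
g_4 [RRBR]  L=[-2]  R=[-3/2,-1,0]  gives -7/4
g_5 [RRBRR]  L=[-2]  R=[-7/4,-3/2,-1,0]  gives -15/8
g_6 [RRBRRB]  L=[-2,-15/8]  R=[-7/4,-3/2,-1,0]  gives -29/16
g_7 [RRBRRBR]  L=[-2,-15/8]  R=[-29/16,-7/4,-3/2,-1,0]  gives -59/32
g_8 [RRBRRBRB]  L=[-2,-15/8,-59/32]  R=[-29/16,-7/4,-3/2,-1,0]  gives -117/64
g_9 [RRBRRBRBR]  L=[-2,-15/8,-59/32]  R=[-117/64,-29/16,-7/4,-3/2,-1,0]  gives -235/128
g_10 [RRBRRBRBRR]  L=[-2,-15/8,-59/32]  R=[-235/128,-117/64,-29/16,-7/4,-3/2,-1,0]  gives -471/256
g_11 [RRBRRBRBRRB]  L=[-2,-15/8,-59/32,-471/256]  R=[-235/128,-117/64,-29/16,-7/4,-3/2,-1,0]  gives -941/512
g_12 [RRBRRBRBRRBR]  L=[-2,-15/8,-59/32,-471/256]  R=[-941/512,-235/128,-117/64,-29/16,-7/4,-3/2,-1,0]  gives -1883/1024
g_13 [RRBRRBRBRRBRB]  L=[-2,-15/8,-59/32,-471/256,-1883/1024]  R=[-941/512,-235/128,-117/64,-29/16,-7/4,-3/2,-1,0]  gives -3765/2048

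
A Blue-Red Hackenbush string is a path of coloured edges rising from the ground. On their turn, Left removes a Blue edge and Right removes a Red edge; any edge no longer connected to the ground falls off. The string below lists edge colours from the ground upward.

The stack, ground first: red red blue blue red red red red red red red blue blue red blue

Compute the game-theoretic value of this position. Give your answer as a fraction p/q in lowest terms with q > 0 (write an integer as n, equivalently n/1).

Recurse on prefixes of the 15-edge string red red blue blue red red red red red red red blue blue red blue:
G_1 [r]  L=[(no moves)]  R=[0]  ⇒ -1
G_2 [rr]  L=[(no moves)]  R=[-1, 0]  ⇒ -2
G_3 [rrb]  L=[-2]  R=[-1, 0]  ⇒ -3/2
G_4 [rrbb]  L=[-2, -3/2]  R=[-1, 0]  ⇒ -5/4
G_5 [rrbbr]  L=[-2, -3/2]  R=[-5/4, -1, 0]  ⇒ -11/8
G_6 [rrbbrr]  L=[-2, -3/2]  R=[-11/8, -5/4, -1, 0]  ⇒ -23/16
G_7 [rrbbrrr]  L=[-2, -3/2]  R=[-23/16, -11/8, -5/4, -1, 0]  ⇒ -47/32
G_8 [rrbbrrrr]  L=[-2, -3/2]  R=[-47/32, -23/16, -11/8, -5/4, -1, 0]  ⇒ -95/64
G_9 [rrbbrrrrr]  L=[-2, -3/2]  R=[-95/64, -47/32, -23/16, -11/8, -5/4, -1, 0]  ⇒ -191/128
G_10 [rrbbrrrrrr]  L=[-2, -3/2]  R=[-191/128, -95/64, -47/32, -23/16, -11/8, -5/4, -1, 0]  ⇒ -383/256
G_11 [rrbbrrrrrrr]  L=[-2, -3/2]  R=[-383/256, -191/128, -95/64, -47/32, -23/16, -11/8, -5/4, -1, 0]  ⇒ -767/512
G_12 [rrbbrrrrrrrb]  L=[-2, -3/2, -767/512]  R=[-383/256, -191/128, -95/64, -47/32, -23/16, -11/8, -5/4, -1, 0]  ⇒ -1533/1024
G_13 [rrbbrrrrrrrbb]  L=[-2, -3/2, -767/512, -1533/1024]  R=[-383/256, -191/128, -95/64, -47/32, -23/16, -11/8, -5/4, -1, 0]  ⇒ -3065/2048
G_14 [rrbbrrrrrrrbbr]  L=[-2, -3/2, -767/512, -1533/1024]  R=[-3065/2048, -383/256, -191/128, -95/64, -47/32, -23/16, -11/8, -5/4, -1, 0]  ⇒ -6131/4096
G_15 [rrbbrrrrrrrbbrb]  L=[-2, -3/2, -767/512, -1533/1024, -6131/4096]  R=[-3065/2048, -383/256, -191/128, -95/64, -47/32, -23/16, -11/8, -5/4, -1, 0]  ⇒ -12261/8192

-12261/8192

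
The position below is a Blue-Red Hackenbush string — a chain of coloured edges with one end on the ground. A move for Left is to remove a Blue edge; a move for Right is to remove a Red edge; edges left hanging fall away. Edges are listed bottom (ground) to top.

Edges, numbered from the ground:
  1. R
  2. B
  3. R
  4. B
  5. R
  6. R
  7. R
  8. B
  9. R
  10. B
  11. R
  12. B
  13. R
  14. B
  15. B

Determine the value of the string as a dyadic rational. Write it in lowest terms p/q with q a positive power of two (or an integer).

-11945/16384

Prefix values for R B R B R R R B R B R B R B B via {L|R} + simplicity:
R: Left { ∅ }, Right { 0 } — simplest -1
RB: Left { -1 }, Right { 0 } — simplest -1/2
RBR: Left { -1 }, Right { -1/2 0 } — simplest -3/4
RBRB: Left { -1 -3/4 }, Right { -1/2 0 } — simplest -5/8
RBRBR: Left { -1 -3/4 }, Right { -5/8 -1/2 0 } — simplest -11/16
RBRBRR: Left { -1 -3/4 }, Right { -11/16 -5/8 -1/2 0 } — simplest -23/32
RBRBRRR: Left { -1 -3/4 }, Right { -23/32 -11/16 -5/8 -1/2 0 } — simplest -47/64
RBRBRRRB: Left { -1 -3/4 -47/64 }, Right { -23/32 -11/16 -5/8 -1/2 0 } — simplest -93/128
RBRBRRRBR: Left { -1 -3/4 -47/64 }, Right { -93/128 -23/32 -11/16 -5/8 -1/2 0 } — simplest -187/256
RBRBRRRBRB: Left { -1 -3/4 -47/64 -187/256 }, Right { -93/128 -23/32 -11/16 -5/8 -1/2 0 } — simplest -373/512
RBRBRRRBRBR: Left { -1 -3/4 -47/64 -187/256 }, Right { -373/512 -93/128 -23/32 -11/16 -5/8 -1/2 0 } — simplest -747/1024
RBRBRRRBRBRB: Left { -1 -3/4 -47/64 -187/256 -747/1024 }, Right { -373/512 -93/128 -23/32 -11/16 -5/8 -1/2 0 } — simplest -1493/2048
RBRBRRRBRBRBR: Left { -1 -3/4 -47/64 -187/256 -747/1024 }, Right { -1493/2048 -373/512 -93/128 -23/32 -11/16 -5/8 -1/2 0 } — simplest -2987/4096
RBRBRRRBRBRBRB: Left { -1 -3/4 -47/64 -187/256 -747/1024 -2987/4096 }, Right { -1493/2048 -373/512 -93/128 -23/32 -11/16 -5/8 -1/2 0 } — simplest -5973/8192
RBRBRRRBRBRBRBB: Left { -1 -3/4 -47/64 -187/256 -747/1024 -2987/4096 -5973/8192 }, Right { -1493/2048 -373/512 -93/128 -23/32 -11/16 -5/8 -1/2 0 } — simplest -11945/16384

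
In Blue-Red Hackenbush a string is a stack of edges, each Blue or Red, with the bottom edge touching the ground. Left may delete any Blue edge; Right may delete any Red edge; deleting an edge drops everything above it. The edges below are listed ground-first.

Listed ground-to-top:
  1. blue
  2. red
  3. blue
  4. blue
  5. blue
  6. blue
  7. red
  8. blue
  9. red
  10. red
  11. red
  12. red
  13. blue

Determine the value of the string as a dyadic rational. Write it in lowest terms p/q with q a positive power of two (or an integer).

Build value(s[:k]) for k = 1..13, string s = blue red blue blue blue blue red blue red red red red blue.
b: Left { 0 }, Right { ∅ } gives simplest 1
br: Left { 0 }, Right { 1 } gives simplest 1/2
brb: Left { 0,1/2 }, Right { 1 } gives simplest 3/4
brbb: Left { 0,1/2,3/4 }, Right { 1 } gives simplest 7/8
brbbb: Left { 0,1/2,3/4,7/8 }, Right { 1 } gives simplest 15/16
brbbbb: Left { 0,1/2,3/4,7/8,15/16 }, Right { 1 } gives simplest 31/32
brbbbbr: Left { 0,1/2,3/4,7/8,15/16 }, Right { 31/32,1 } gives simplest 61/64
brbbbbrb: Left { 0,1/2,3/4,7/8,15/16,61/64 }, Right { 31/32,1 } gives simplest 123/128
brbbbbrbr: Left { 0,1/2,3/4,7/8,15/16,61/64 }, Right { 123/128,31/32,1 } gives simplest 245/256
brbbbbrbrr: Left { 0,1/2,3/4,7/8,15/16,61/64 }, Right { 245/256,123/128,31/32,1 } gives simplest 489/512
brbbbbrbrrr: Left { 0,1/2,3/4,7/8,15/16,61/64 }, Right { 489/512,245/256,123/128,31/32,1 } gives simplest 977/1024
brbbbbrbrrrr: Left { 0,1/2,3/4,7/8,15/16,61/64 }, Right { 977/1024,489/512,245/256,123/128,31/32,1 } gives simplest 1953/2048
brbbbbrbrrrrb: Left { 0,1/2,3/4,7/8,15/16,61/64,1953/2048 }, Right { 977/1024,489/512,245/256,123/128,31/32,1 } gives simplest 3907/4096

3907/4096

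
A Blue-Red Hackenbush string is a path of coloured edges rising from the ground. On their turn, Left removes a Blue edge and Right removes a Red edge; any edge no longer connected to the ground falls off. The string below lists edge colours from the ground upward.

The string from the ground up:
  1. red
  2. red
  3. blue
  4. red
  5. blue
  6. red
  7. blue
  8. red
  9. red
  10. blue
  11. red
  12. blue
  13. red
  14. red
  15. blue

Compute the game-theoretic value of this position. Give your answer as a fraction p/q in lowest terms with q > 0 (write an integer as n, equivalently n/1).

-13741/8192

r: Left { none }, Right { 0 } — simplest -1
rr: Left { none }, Right { -1, 0 } — simplest -2
rrb: Left { -2 }, Right { -1, 0 } — simplest -3/2
rrbr: Left { -2 }, Right { -3/2, -1, 0 } — simplest -7/4
rrbrb: Left { -2, -7/4 }, Right { -3/2, -1, 0 } — simplest -13/8
rrbrbr: Left { -2, -7/4 }, Right { -13/8, -3/2, -1, 0 } — simplest -27/16
rrbrbrb: Left { -2, -7/4, -27/16 }, Right { -13/8, -3/2, -1, 0 } — simplest -53/32
rrbrbrbr: Left { -2, -7/4, -27/16 }, Right { -53/32, -13/8, -3/2, -1, 0 } — simplest -107/64
rrbrbrbrr: Left { -2, -7/4, -27/16 }, Right { -107/64, -53/32, -13/8, -3/2, -1, 0 } — simplest -215/128
rrbrbrbrrb: Left { -2, -7/4, -27/16, -215/128 }, Right { -107/64, -53/32, -13/8, -3/2, -1, 0 } — simplest -429/256
rrbrbrbrrbr: Left { -2, -7/4, -27/16, -215/128 }, Right { -429/256, -107/64, -53/32, -13/8, -3/2, -1, 0 } — simplest -859/512
rrbrbrbrrbrb: Left { -2, -7/4, -27/16, -215/128, -859/512 }, Right { -429/256, -107/64, -53/32, -13/8, -3/2, -1, 0 } — simplest -1717/1024
rrbrbrbrrbrbr: Left { -2, -7/4, -27/16, -215/128, -859/512 }, Right { -1717/1024, -429/256, -107/64, -53/32, -13/8, -3/2, -1, 0 } — simplest -3435/2048
rrbrbrbrrbrbrr: Left { -2, -7/4, -27/16, -215/128, -859/512 }, Right { -3435/2048, -1717/1024, -429/256, -107/64, -53/32, -13/8, -3/2, -1, 0 } — simplest -6871/4096
rrbrbrbrrbrbrrb: Left { -2, -7/4, -27/16, -215/128, -859/512, -6871/4096 }, Right { -3435/2048, -1717/1024, -429/256, -107/64, -53/32, -13/8, -3/2, -1, 0 } — simplest -13741/8192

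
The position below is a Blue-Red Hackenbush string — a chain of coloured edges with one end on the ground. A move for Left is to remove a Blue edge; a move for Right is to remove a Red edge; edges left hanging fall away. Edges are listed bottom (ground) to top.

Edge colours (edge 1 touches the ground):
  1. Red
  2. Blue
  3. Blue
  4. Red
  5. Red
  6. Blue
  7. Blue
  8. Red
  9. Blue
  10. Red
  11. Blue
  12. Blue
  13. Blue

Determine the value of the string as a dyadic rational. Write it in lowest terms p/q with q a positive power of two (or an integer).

Recurse on prefixes of the 13-edge string Red Blue Blue Red Red Blue Blue Red Blue Red Blue Blue Blue:
1 of 13 · R · max L −∞ · min R 0 -> -1
2 of 13 · RB · max L -1 · min R 0 -> -1/2
3 of 13 · RBB · max L -1/2 · min R 0 -> -1/4
4 of 13 · RBBR · max L -1/2 · min R -1/4 -> -3/8
5 of 13 · RBBRR · max L -1/2 · min R -3/8 -> -7/16
6 of 13 · RBBRRB · max L -7/16 · min R -3/8 -> -13/32
7 of 13 · RBBRRBB · max L -13/32 · min R -3/8 -> -25/64
8 of 13 · RBBRRBBR · max L -13/32 · min R -25/64 -> -51/128
9 of 13 · RBBRRBBRB · max L -51/128 · min R -25/64 -> -101/256
10 of 13 · RBBRRBBRBR · max L -51/128 · min R -101/256 -> -203/512
11 of 13 · RBBRRBBRBRB · max L -203/512 · min R -101/256 -> -405/1024
12 of 13 · RBBRRBBRBRBB · max L -405/1024 · min R -101/256 -> -809/2048
13 of 13 · RBBRRBBRBRBBB · max L -809/2048 · min R -101/256 -> -1617/4096

-1617/4096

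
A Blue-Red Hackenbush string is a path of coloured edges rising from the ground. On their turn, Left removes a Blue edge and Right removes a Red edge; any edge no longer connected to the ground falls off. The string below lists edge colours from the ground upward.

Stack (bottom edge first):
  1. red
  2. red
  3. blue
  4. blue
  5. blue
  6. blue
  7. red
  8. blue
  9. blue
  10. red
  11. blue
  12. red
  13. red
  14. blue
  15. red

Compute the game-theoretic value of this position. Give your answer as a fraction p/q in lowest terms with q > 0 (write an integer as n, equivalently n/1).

Build v(s[:k]) for k = 1..15, string s = red red blue blue blue blue red blue blue red blue red red blue red.
edge 1 of 15 (red): {  | 0 } = -1
edge 2 of 15 (red): {  | -1,0 } = -2
edge 3 of 15 (blue): { -2 | -1,0 } = -3/2
edge 4 of 15 (blue): { -2,-3/2 | -1,0 } = -5/4
edge 5 of 15 (blue): { -2,-3/2,-5/4 | -1,0 } = -9/8
edge 6 of 15 (blue): { -2,-3/2,-5/4,-9/8 | -1,0 } = -17/16
edge 7 of 15 (red): { -2,-3/2,-5/4,-9/8 | -17/16,-1,0 } = -35/32
edge 8 of 15 (blue): { -2,-3/2,-5/4,-9/8,-35/32 | -17/16,-1,0 } = -69/64
edge 9 of 15 (blue): { -2,-3/2,-5/4,-9/8,-35/32,-69/64 | -17/16,-1,0 } = -137/128
edge 10 of 15 (red): { -2,-3/2,-5/4,-9/8,-35/32,-69/64 | -137/128,-17/16,-1,0 } = -275/256
edge 11 of 15 (blue): { -2,-3/2,-5/4,-9/8,-35/32,-69/64,-275/256 | -137/128,-17/16,-1,0 } = -549/512
edge 12 of 15 (red): { -2,-3/2,-5/4,-9/8,-35/32,-69/64,-275/256 | -549/512,-137/128,-17/16,-1,0 } = -1099/1024
edge 13 of 15 (red): { -2,-3/2,-5/4,-9/8,-35/32,-69/64,-275/256 | -1099/1024,-549/512,-137/128,-17/16,-1,0 } = -2199/2048
edge 14 of 15 (blue): { -2,-3/2,-5/4,-9/8,-35/32,-69/64,-275/256,-2199/2048 | -1099/1024,-549/512,-137/128,-17/16,-1,0 } = -4397/4096
edge 15 of 15 (red): { -2,-3/2,-5/4,-9/8,-35/32,-69/64,-275/256,-2199/2048 | -4397/4096,-1099/1024,-549/512,-137/128,-17/16,-1,0 } = -8795/8192

-8795/8192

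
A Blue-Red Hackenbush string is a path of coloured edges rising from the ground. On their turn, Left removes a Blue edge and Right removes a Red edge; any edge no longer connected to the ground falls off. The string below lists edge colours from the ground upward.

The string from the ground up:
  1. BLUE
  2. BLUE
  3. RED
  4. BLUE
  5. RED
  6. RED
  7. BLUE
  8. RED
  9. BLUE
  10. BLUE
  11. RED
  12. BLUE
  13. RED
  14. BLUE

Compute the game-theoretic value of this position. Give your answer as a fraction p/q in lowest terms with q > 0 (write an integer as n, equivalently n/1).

G_1 [B]  L=[0]  R=[·]  ⇒ 1
G_2 [BB]  L=[0, 1]  R=[·]  ⇒ 2
G_3 [BBR]  L=[0, 1]  R=[2]  ⇒ 3/2
G_4 [BBRB]  L=[0, 1, 3/2]  R=[2]  ⇒ 7/4
G_5 [BBRBR]  L=[0, 1, 3/2]  R=[7/4, 2]  ⇒ 13/8
G_6 [BBRBRR]  L=[0, 1, 3/2]  R=[13/8, 7/4, 2]  ⇒ 25/16
G_7 [BBRBRRB]  L=[0, 1, 3/2, 25/16]  R=[13/8, 7/4, 2]  ⇒ 51/32
G_8 [BBRBRRBR]  L=[0, 1, 3/2, 25/16]  R=[51/32, 13/8, 7/4, 2]  ⇒ 101/64
G_9 [BBRBRRBRB]  L=[0, 1, 3/2, 25/16, 101/64]  R=[51/32, 13/8, 7/4, 2]  ⇒ 203/128
G_10 [BBRBRRBRBB]  L=[0, 1, 3/2, 25/16, 101/64, 203/128]  R=[51/32, 13/8, 7/4, 2]  ⇒ 407/256
G_11 [BBRBRRBRBBR]  L=[0, 1, 3/2, 25/16, 101/64, 203/128]  R=[407/256, 51/32, 13/8, 7/4, 2]  ⇒ 813/512
G_12 [BBRBRRBRBBRB]  L=[0, 1, 3/2, 25/16, 101/64, 203/128, 813/512]  R=[407/256, 51/32, 13/8, 7/4, 2]  ⇒ 1627/1024
G_13 [BBRBRRBRBBRBR]  L=[0, 1, 3/2, 25/16, 101/64, 203/128, 813/512]  R=[1627/1024, 407/256, 51/32, 13/8, 7/4, 2]  ⇒ 3253/2048
G_14 [BBRBRRBRBBRBRB]  L=[0, 1, 3/2, 25/16, 101/64, 203/128, 813/512, 3253/2048]  R=[1627/1024, 407/256, 51/32, 13/8, 7/4, 2]  ⇒ 6507/4096

6507/4096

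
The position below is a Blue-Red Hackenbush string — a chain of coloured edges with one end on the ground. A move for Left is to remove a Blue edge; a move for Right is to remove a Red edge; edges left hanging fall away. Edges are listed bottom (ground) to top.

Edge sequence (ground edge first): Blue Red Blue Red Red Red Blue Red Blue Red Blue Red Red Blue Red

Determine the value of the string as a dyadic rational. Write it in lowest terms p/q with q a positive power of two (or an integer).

8869/16384

v(B) = { 0 | (no moves) } ⇒ 1
v(BR) = { 0 | 1 } ⇒ 1/2
v(BRB) = { 0 1/2 | 1 } ⇒ 3/4
v(BRBR) = { 0 1/2 | 3/4 1 } ⇒ 5/8
v(BRBRR) = { 0 1/2 | 5/8 3/4 1 } ⇒ 9/16
v(BRBRRR) = { 0 1/2 | 9/16 5/8 3/4 1 } ⇒ 17/32
v(BRBRRRB) = { 0 1/2 17/32 | 9/16 5/8 3/4 1 } ⇒ 35/64
v(BRBRRRBR) = { 0 1/2 17/32 | 35/64 9/16 5/8 3/4 1 } ⇒ 69/128
v(BRBRRRBRB) = { 0 1/2 17/32 69/128 | 35/64 9/16 5/8 3/4 1 } ⇒ 139/256
v(BRBRRRBRBR) = { 0 1/2 17/32 69/128 | 139/256 35/64 9/16 5/8 3/4 1 } ⇒ 277/512
v(BRBRRRBRBRB) = { 0 1/2 17/32 69/128 277/512 | 139/256 35/64 9/16 5/8 3/4 1 } ⇒ 555/1024
v(BRBRRRBRBRBR) = { 0 1/2 17/32 69/128 277/512 | 555/1024 139/256 35/64 9/16 5/8 3/4 1 } ⇒ 1109/2048
v(BRBRRRBRBRBRR) = { 0 1/2 17/32 69/128 277/512 | 1109/2048 555/1024 139/256 35/64 9/16 5/8 3/4 1 } ⇒ 2217/4096
v(BRBRRRBRBRBRRB) = { 0 1/2 17/32 69/128 277/512 2217/4096 | 1109/2048 555/1024 139/256 35/64 9/16 5/8 3/4 1 } ⇒ 4435/8192
v(BRBRRRBRBRBRRBR) = { 0 1/2 17/32 69/128 277/512 2217/4096 | 4435/8192 1109/2048 555/1024 139/256 35/64 9/16 5/8 3/4 1 } ⇒ 8869/16384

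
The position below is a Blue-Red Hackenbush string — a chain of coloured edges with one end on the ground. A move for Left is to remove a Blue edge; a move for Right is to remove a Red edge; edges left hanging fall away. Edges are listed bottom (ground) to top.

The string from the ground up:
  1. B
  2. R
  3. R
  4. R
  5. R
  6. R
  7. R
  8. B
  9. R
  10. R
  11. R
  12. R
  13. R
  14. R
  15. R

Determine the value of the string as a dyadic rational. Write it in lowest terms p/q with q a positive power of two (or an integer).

Recurse on prefixes of the 15-edge string B R R R R R R B R R R R R R R:
B: Left { 0 }, Right { none } so simplest 1
BR: Left { 0 }, Right { 1 } so simplest 1/2
BRR: Left { 0 }, Right { 1/2 1 } so simplest 1/4
BRRR: Left { 0 }, Right { 1/4 1/2 1 } so simplest 1/8
BRRRR: Left { 0 }, Right { 1/8 1/4 1/2 1 } so simplest 1/16
BRRRRR: Left { 0 }, Right { 1/16 1/8 1/4 1/2 1 } so simplest 1/32
BRRRRRR: Left { 0 }, Right { 1/32 1/16 1/8 1/4 1/2 1 } so simplest 1/64
BRRRRRRB: Left { 0 1/64 }, Right { 1/32 1/16 1/8 1/4 1/2 1 } so simplest 3/128
BRRRRRRBR: Left { 0 1/64 }, Right { 3/128 1/32 1/16 1/8 1/4 1/2 1 } so simplest 5/256
BRRRRRRBRR: Left { 0 1/64 }, Right { 5/256 3/128 1/32 1/16 1/8 1/4 1/2 1 } so simplest 9/512
BRRRRRRBRRR: Left { 0 1/64 }, Right { 9/512 5/256 3/128 1/32 1/16 1/8 1/4 1/2 1 } so simplest 17/1024
BRRRRRRBRRRR: Left { 0 1/64 }, Right { 17/1024 9/512 5/256 3/128 1/32 1/16 1/8 1/4 1/2 1 } so simplest 33/2048
BRRRRRRBRRRRR: Left { 0 1/64 }, Right { 33/2048 17/1024 9/512 5/256 3/128 1/32 1/16 1/8 1/4 1/2 1 } so simplest 65/4096
BRRRRRRBRRRRRR: Left { 0 1/64 }, Right { 65/4096 33/2048 17/1024 9/512 5/256 3/128 1/32 1/16 1/8 1/4 1/2 1 } so simplest 129/8192
BRRRRRRBRRRRRRR: Left { 0 1/64 }, Right { 129/8192 65/4096 33/2048 17/1024 9/512 5/256 3/128 1/32 1/16 1/8 1/4 1/2 1 } so simplest 257/16384

257/16384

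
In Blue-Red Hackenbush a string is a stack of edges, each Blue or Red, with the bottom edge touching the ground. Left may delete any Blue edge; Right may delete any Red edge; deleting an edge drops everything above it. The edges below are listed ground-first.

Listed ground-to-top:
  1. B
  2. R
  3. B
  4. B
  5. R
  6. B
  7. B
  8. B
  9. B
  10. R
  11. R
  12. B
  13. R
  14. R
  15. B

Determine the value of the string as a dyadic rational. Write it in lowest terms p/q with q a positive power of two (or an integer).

value(B) = { 0 | none } gives 1
value(BR) = { 0 | 1 } gives 1/2
value(BRB) = { 0,1/2 | 1 } gives 3/4
value(BRBB) = { 0,1/2,3/4 | 1 } gives 7/8
value(BRBBR) = { 0,1/2,3/4 | 7/8,1 } gives 13/16
value(BRBBRB) = { 0,1/2,3/4,13/16 | 7/8,1 } gives 27/32
value(BRBBRBB) = { 0,1/2,3/4,13/16,27/32 | 7/8,1 } gives 55/64
value(BRBBRBBB) = { 0,1/2,3/4,13/16,27/32,55/64 | 7/8,1 } gives 111/128
value(BRBBRBBBB) = { 0,1/2,3/4,13/16,27/32,55/64,111/128 | 7/8,1 } gives 223/256
value(BRBBRBBBBR) = { 0,1/2,3/4,13/16,27/32,55/64,111/128 | 223/256,7/8,1 } gives 445/512
value(BRBBRBBBBRR) = { 0,1/2,3/4,13/16,27/32,55/64,111/128 | 445/512,223/256,7/8,1 } gives 889/1024
value(BRBBRBBBBRRB) = { 0,1/2,3/4,13/16,27/32,55/64,111/128,889/1024 | 445/512,223/256,7/8,1 } gives 1779/2048
value(BRBBRBBBBRRBR) = { 0,1/2,3/4,13/16,27/32,55/64,111/128,889/1024 | 1779/2048,445/512,223/256,7/8,1 } gives 3557/4096
value(BRBBRBBBBRRBRR) = { 0,1/2,3/4,13/16,27/32,55/64,111/128,889/1024 | 3557/4096,1779/2048,445/512,223/256,7/8,1 } gives 7113/8192
value(BRBBRBBBBRRBRRB) = { 0,1/2,3/4,13/16,27/32,55/64,111/128,889/1024,7113/8192 | 3557/4096,1779/2048,445/512,223/256,7/8,1 } gives 14227/16384

14227/16384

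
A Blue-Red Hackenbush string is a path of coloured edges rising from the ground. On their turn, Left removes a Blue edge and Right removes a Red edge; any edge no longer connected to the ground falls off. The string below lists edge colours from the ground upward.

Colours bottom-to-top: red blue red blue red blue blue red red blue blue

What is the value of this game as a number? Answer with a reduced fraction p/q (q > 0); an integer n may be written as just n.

edge 1 of 11 (red): { ∅ | 0 } = -1
edge 2 of 11 (blue): { -1 | 0 } = -1/2
edge 3 of 11 (red): { -1 | -1/2 0 } = -3/4
edge 4 of 11 (blue): { -1 -3/4 | -1/2 0 } = -5/8
edge 5 of 11 (red): { -1 -3/4 | -5/8 -1/2 0 } = -11/16
edge 6 of 11 (blue): { -1 -3/4 -11/16 | -5/8 -1/2 0 } = -21/32
edge 7 of 11 (blue): { -1 -3/4 -11/16 -21/32 | -5/8 -1/2 0 } = -41/64
edge 8 of 11 (red): { -1 -3/4 -11/16 -21/32 | -41/64 -5/8 -1/2 0 } = -83/128
edge 9 of 11 (red): { -1 -3/4 -11/16 -21/32 | -83/128 -41/64 -5/8 -1/2 0 } = -167/256
edge 10 of 11 (blue): { -1 -3/4 -11/16 -21/32 -167/256 | -83/128 -41/64 -5/8 -1/2 0 } = -333/512
edge 11 of 11 (blue): { -1 -3/4 -11/16 -21/32 -167/256 -333/512 | -83/128 -41/64 -5/8 -1/2 0 } = -665/1024

-665/1024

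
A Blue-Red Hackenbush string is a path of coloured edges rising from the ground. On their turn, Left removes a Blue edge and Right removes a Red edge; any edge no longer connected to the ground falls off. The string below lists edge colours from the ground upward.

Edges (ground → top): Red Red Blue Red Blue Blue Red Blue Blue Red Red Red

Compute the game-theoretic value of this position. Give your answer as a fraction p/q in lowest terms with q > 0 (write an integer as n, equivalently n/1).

-1615/1024

R: Left { ∅ }, Right { 0 } gives simplest -1
RR: Left { ∅ }, Right { -1,0 } gives simplest -2
RRB: Left { -2 }, Right { -1,0 } gives simplest -3/2
RRBR: Left { -2 }, Right { -3/2,-1,0 } gives simplest -7/4
RRBRB: Left { -2,-7/4 }, Right { -3/2,-1,0 } gives simplest -13/8
RRBRBB: Left { -2,-7/4,-13/8 }, Right { -3/2,-1,0 } gives simplest -25/16
RRBRBBR: Left { -2,-7/4,-13/8 }, Right { -25/16,-3/2,-1,0 } gives simplest -51/32
RRBRBBRB: Left { -2,-7/4,-13/8,-51/32 }, Right { -25/16,-3/2,-1,0 } gives simplest -101/64
RRBRBBRBB: Left { -2,-7/4,-13/8,-51/32,-101/64 }, Right { -25/16,-3/2,-1,0 } gives simplest -201/128
RRBRBBRBBR: Left { -2,-7/4,-13/8,-51/32,-101/64 }, Right { -201/128,-25/16,-3/2,-1,0 } gives simplest -403/256
RRBRBBRBBRR: Left { -2,-7/4,-13/8,-51/32,-101/64 }, Right { -403/256,-201/128,-25/16,-3/2,-1,0 } gives simplest -807/512
RRBRBBRBBRRR: Left { -2,-7/4,-13/8,-51/32,-101/64 }, Right { -807/512,-403/256,-201/128,-25/16,-3/2,-1,0 } gives simplest -1615/1024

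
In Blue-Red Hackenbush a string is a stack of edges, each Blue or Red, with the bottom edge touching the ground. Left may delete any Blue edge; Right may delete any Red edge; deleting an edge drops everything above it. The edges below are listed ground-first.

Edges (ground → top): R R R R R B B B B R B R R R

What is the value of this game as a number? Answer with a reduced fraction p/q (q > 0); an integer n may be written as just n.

-2095/512

Build g(s[:k]) for k = 1..14, string s = R R R R R B B B B R B R R R.
step 1: add R to get R; options L={ (no moves) } R={ 0 } -> -1
step 2: add R to get RR; options L={ (no moves) } R={ -1 0 } -> -2
step 3: add R to get RRR; options L={ (no moves) } R={ -2 -1 0 } -> -3
step 4: add R to get RRRR; options L={ (no moves) } R={ -3 -2 -1 0 } -> -4
step 5: add R to get RRRRR; options L={ (no moves) } R={ -4 -3 -2 -1 0 } -> -5
step 6: add B to get RRRRRB; options L={ -5 } R={ -4 -3 -2 -1 0 } -> -9/2
step 7: add B to get RRRRRBB; options L={ -5 -9/2 } R={ -4 -3 -2 -1 0 } -> -17/4
step 8: add B to get RRRRRBBB; options L={ -5 -9/2 -17/4 } R={ -4 -3 -2 -1 0 } -> -33/8
step 9: add B to get RRRRRBBBB; options L={ -5 -9/2 -17/4 -33/8 } R={ -4 -3 -2 -1 0 } -> -65/16
step 10: add R to get RRRRRBBBBR; options L={ -5 -9/2 -17/4 -33/8 } R={ -65/16 -4 -3 -2 -1 0 } -> -131/32
step 11: add B to get RRRRRBBBBRB; options L={ -5 -9/2 -17/4 -33/8 -131/32 } R={ -65/16 -4 -3 -2 -1 0 } -> -261/64
step 12: add R to get RRRRRBBBBRBR; options L={ -5 -9/2 -17/4 -33/8 -131/32 } R={ -261/64 -65/16 -4 -3 -2 -1 0 } -> -523/128
step 13: add R to get RRRRRBBBBRBRR; options L={ -5 -9/2 -17/4 -33/8 -131/32 } R={ -523/128 -261/64 -65/16 -4 -3 -2 -1 0 } -> -1047/256
step 14: add R to get RRRRRBBBBRBRRR; options L={ -5 -9/2 -17/4 -33/8 -131/32 } R={ -1047/256 -523/128 -261/64 -65/16 -4 -3 -2 -1 0 } -> -2095/512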